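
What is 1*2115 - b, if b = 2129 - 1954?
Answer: 1940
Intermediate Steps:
b = 175
1*2115 - b = 1*2115 - 1*175 = 2115 - 175 = 1940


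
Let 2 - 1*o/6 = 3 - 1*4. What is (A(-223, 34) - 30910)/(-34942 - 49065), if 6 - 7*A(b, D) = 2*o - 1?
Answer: 216399/588049 ≈ 0.36799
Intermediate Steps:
o = 18 (o = 12 - 6*(3 - 1*4) = 12 - 6*(3 - 4) = 12 - 6*(-1) = 12 + 6 = 18)
A(b, D) = -29/7 (A(b, D) = 6/7 - (2*18 - 1)/7 = 6/7 - (36 - 1)/7 = 6/7 - 1/7*35 = 6/7 - 5 = -29/7)
(A(-223, 34) - 30910)/(-34942 - 49065) = (-29/7 - 30910)/(-34942 - 49065) = -216399/7/(-84007) = -216399/7*(-1/84007) = 216399/588049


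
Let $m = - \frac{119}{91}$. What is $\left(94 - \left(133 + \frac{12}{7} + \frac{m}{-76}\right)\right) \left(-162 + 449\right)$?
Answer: $- \frac{11549659}{988} \approx -11690.0$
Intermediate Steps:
$m = - \frac{17}{13}$ ($m = \left(-119\right) \frac{1}{91} = - \frac{17}{13} \approx -1.3077$)
$\left(94 - \left(133 + \frac{12}{7} + \frac{m}{-76}\right)\right) \left(-162 + 449\right) = \left(94 - \left(133 + \frac{12}{7} + \frac{17}{988}\right)\right) \left(-162 + 449\right) = \left(94 - \left(133 + \frac{12}{7} + \frac{17}{988}\right)\right) 287 = \left(94 - \frac{931803}{6916}\right) 287 = \left(- \frac{281699}{6916}\right) 287 = - \frac{11549659}{988}$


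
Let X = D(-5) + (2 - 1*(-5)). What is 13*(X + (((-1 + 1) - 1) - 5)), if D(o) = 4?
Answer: 65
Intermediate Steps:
X = 11 (X = 4 + (2 - 1*(-5)) = 4 + (2 + 5) = 4 + 7 = 11)
13*(X + (((-1 + 1) - 1) - 5)) = 13*(11 + (((-1 + 1) - 1) - 5)) = 13*(11 + ((0 - 1) - 5)) = 13*(11 + (-1 - 5)) = 13*(11 - 6) = 13*5 = 65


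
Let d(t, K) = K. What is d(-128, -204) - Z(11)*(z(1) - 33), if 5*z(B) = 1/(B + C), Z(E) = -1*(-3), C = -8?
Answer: -3672/35 ≈ -104.91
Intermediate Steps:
Z(E) = 3
z(B) = 1/(5*(-8 + B)) (z(B) = 1/(5*(B - 8)) = 1/(5*(-8 + B)))
d(-128, -204) - Z(11)*(z(1) - 33) = -204 - 3*(1/(5*(-8 + 1)) - 33) = -204 - 3*((1/5)/(-7) - 33) = -204 - 3*((1/5)*(-1/7) - 33) = -204 - 3*(-1/35 - 33) = -204 - 3*(-1156)/35 = -204 - 1*(-3468/35) = -204 + 3468/35 = -3672/35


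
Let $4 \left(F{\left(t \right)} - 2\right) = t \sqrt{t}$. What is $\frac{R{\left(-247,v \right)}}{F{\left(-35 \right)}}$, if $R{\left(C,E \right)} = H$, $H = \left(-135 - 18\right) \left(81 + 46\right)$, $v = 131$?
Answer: $- \frac{69088}{4771} - \frac{302260 i \sqrt{35}}{4771} \approx -14.481 - 374.8 i$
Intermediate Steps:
$F{\left(t \right)} = 2 + \frac{t^{\frac{3}{2}}}{4}$ ($F{\left(t \right)} = 2 + \frac{t \sqrt{t}}{4} = 2 + \frac{t^{\frac{3}{2}}}{4}$)
$H = -19431$ ($H = \left(-153\right) 127 = -19431$)
$R{\left(C,E \right)} = -19431$
$\frac{R{\left(-247,v \right)}}{F{\left(-35 \right)}} = - \frac{19431}{2 + \frac{\left(-35\right)^{\frac{3}{2}}}{4}} = - \frac{19431}{2 + \frac{\left(-35\right) i \sqrt{35}}{4}} = - \frac{19431}{2 - \frac{35 i \sqrt{35}}{4}}$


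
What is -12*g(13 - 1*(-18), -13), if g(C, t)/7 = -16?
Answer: 1344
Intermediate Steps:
g(C, t) = -112 (g(C, t) = 7*(-16) = -112)
-12*g(13 - 1*(-18), -13) = -12*(-112) = 1344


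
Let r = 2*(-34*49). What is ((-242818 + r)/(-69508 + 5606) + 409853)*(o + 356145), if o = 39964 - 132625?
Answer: 3450411583872552/31951 ≈ 1.0799e+11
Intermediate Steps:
o = -92661
r = -3332 (r = 2*(-1666) = -3332)
((-242818 + r)/(-69508 + 5606) + 409853)*(o + 356145) = ((-242818 - 3332)/(-69508 + 5606) + 409853)*(-92661 + 356145) = (-246150/(-63902) + 409853)*263484 = (-246150*(-1/63902) + 409853)*263484 = (123075/31951 + 409853)*263484 = (13095336278/31951)*263484 = 3450411583872552/31951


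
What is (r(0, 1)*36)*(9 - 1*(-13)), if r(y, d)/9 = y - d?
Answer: -7128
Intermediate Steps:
r(y, d) = -9*d + 9*y (r(y, d) = 9*(y - d) = -9*d + 9*y)
(r(0, 1)*36)*(9 - 1*(-13)) = ((-9*1 + 9*0)*36)*(9 - 1*(-13)) = ((-9 + 0)*36)*(9 + 13) = -9*36*22 = -324*22 = -7128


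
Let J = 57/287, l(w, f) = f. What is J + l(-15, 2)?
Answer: 631/287 ≈ 2.1986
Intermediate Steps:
J = 57/287 (J = 57*(1/287) = 57/287 ≈ 0.19861)
J + l(-15, 2) = 57/287 + 2 = 631/287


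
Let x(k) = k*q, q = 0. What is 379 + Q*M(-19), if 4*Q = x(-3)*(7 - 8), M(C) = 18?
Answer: 379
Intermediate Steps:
x(k) = 0 (x(k) = k*0 = 0)
Q = 0 (Q = (0*(7 - 8))/4 = (0*(-1))/4 = (¼)*0 = 0)
379 + Q*M(-19) = 379 + 0*18 = 379 + 0 = 379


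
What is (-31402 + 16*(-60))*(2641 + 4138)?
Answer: -219381998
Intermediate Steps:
(-31402 + 16*(-60))*(2641 + 4138) = (-31402 - 960)*6779 = -32362*6779 = -219381998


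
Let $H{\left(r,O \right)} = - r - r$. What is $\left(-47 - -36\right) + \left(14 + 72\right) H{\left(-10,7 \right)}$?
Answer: $1709$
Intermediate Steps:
$H{\left(r,O \right)} = - 2 r$
$\left(-47 - -36\right) + \left(14 + 72\right) H{\left(-10,7 \right)} = \left(-47 - -36\right) + \left(14 + 72\right) \left(\left(-2\right) \left(-10\right)\right) = \left(-47 + 36\right) + 86 \cdot 20 = -11 + 1720 = 1709$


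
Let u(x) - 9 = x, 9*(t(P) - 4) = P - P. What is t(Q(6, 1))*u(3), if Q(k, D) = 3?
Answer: 48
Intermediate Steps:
t(P) = 4 (t(P) = 4 + (P - P)/9 = 4 + (⅑)*0 = 4 + 0 = 4)
u(x) = 9 + x
t(Q(6, 1))*u(3) = 4*(9 + 3) = 4*12 = 48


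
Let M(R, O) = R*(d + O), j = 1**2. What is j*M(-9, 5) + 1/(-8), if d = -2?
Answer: -217/8 ≈ -27.125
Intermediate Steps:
j = 1
M(R, O) = R*(-2 + O)
j*M(-9, 5) + 1/(-8) = 1*(-9*(-2 + 5)) + 1/(-8) = 1*(-9*3) - 1/8 = 1*(-27) - 1/8 = -27 - 1/8 = -217/8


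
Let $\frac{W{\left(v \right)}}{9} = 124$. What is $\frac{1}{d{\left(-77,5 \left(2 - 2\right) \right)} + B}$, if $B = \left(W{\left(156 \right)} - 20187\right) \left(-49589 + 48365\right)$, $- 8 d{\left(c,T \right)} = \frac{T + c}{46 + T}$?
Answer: $\frac{368}{8590188749} \approx 4.284 \cdot 10^{-8}$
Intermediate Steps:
$W{\left(v \right)} = 1116$ ($W{\left(v \right)} = 9 \cdot 124 = 1116$)
$d{\left(c,T \right)} = - \frac{T + c}{8 \left(46 + T\right)}$ ($d{\left(c,T \right)} = - \frac{\left(T + c\right) \frac{1}{46 + T}}{8} = - \frac{\frac{1}{46 + T} \left(T + c\right)}{8} = - \frac{T + c}{8 \left(46 + T\right)}$)
$B = 23342904$ ($B = \left(1116 - 20187\right) \left(-49589 + 48365\right) = \left(-19071\right) \left(-1224\right) = 23342904$)
$\frac{1}{d{\left(-77,5 \left(2 - 2\right) \right)} + B} = \frac{1}{\frac{- 5 \left(2 - 2\right) - -77}{8 \left(46 + 5 \left(2 - 2\right)\right)} + 23342904} = \frac{1}{\frac{- 5 \cdot 0 + 77}{8 \left(46 + 5 \cdot 0\right)} + 23342904} = \frac{1}{\frac{\left(-1\right) 0 + 77}{8 \left(46 + 0\right)} + 23342904} = \frac{1}{\frac{0 + 77}{8 \cdot 46} + 23342904} = \frac{1}{\frac{1}{8} \cdot \frac{1}{46} \cdot 77 + 23342904} = \frac{1}{\frac{77}{368} + 23342904} = \frac{1}{\frac{8590188749}{368}} = \frac{368}{8590188749}$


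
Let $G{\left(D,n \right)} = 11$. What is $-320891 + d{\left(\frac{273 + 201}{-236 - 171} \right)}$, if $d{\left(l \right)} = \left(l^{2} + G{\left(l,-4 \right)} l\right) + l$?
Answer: $- \frac{53157363599}{165649} \approx -3.209 \cdot 10^{5}$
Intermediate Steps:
$d{\left(l \right)} = l^{2} + 12 l$ ($d{\left(l \right)} = \left(l^{2} + 11 l\right) + l = l^{2} + 12 l$)
$-320891 + d{\left(\frac{273 + 201}{-236 - 171} \right)} = -320891 + \frac{273 + 201}{-236 - 171} \left(12 + \frac{273 + 201}{-236 - 171}\right) = -320891 + \frac{474}{-236 - 171} \left(12 + \frac{474}{-236 - 171}\right) = -320891 + \frac{474}{-407} \left(12 + \frac{474}{-407}\right) = -320891 + 474 \left(- \frac{1}{407}\right) \left(12 + 474 \left(- \frac{1}{407}\right)\right) = -320891 - \frac{474 \left(12 - \frac{474}{407}\right)}{407} = -320891 - \frac{2090340}{165649} = - \frac{53157363599}{165649}$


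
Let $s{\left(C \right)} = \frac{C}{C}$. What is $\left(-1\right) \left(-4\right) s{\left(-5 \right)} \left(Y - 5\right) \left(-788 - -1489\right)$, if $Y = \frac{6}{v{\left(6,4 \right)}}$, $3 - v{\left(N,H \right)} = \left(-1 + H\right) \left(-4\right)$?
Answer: $- \frac{64492}{5} \approx -12898.0$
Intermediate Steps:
$v{\left(N,H \right)} = -1 + 4 H$ ($v{\left(N,H \right)} = 3 - \left(-1 + H\right) \left(-4\right) = 3 - \left(4 - 4 H\right) = 3 + \left(-4 + 4 H\right) = -1 + 4 H$)
$Y = \frac{2}{5}$ ($Y = \frac{6}{-1 + 4 \cdot 4} = \frac{6}{-1 + 16} = \frac{6}{15} = 6 \cdot \frac{1}{15} = \frac{2}{5} \approx 0.4$)
$s{\left(C \right)} = 1$
$\left(-1\right) \left(-4\right) s{\left(-5 \right)} \left(Y - 5\right) \left(-788 - -1489\right) = \left(-1\right) \left(-4\right) 1 \left(\frac{2}{5} - 5\right) \left(-788 - -1489\right) = 4 \cdot 1 \left(- \frac{23}{5}\right) \left(-788 + 1489\right) = 4 \left(- \frac{23}{5}\right) 701 = \left(- \frac{92}{5}\right) 701 = - \frac{64492}{5}$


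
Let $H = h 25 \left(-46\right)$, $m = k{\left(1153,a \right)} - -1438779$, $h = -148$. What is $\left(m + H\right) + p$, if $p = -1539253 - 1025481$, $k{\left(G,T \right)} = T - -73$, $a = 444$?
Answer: $-955238$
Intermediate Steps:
$k{\left(G,T \right)} = 73 + T$ ($k{\left(G,T \right)} = T + 73 = 73 + T$)
$m = 1439296$ ($m = \left(73 + 444\right) - -1438779 = 517 + 1438779 = 1439296$)
$p = -2564734$
$H = 170200$ ($H = \left(-148\right) 25 \left(-46\right) = \left(-3700\right) \left(-46\right) = 170200$)
$\left(m + H\right) + p = \left(1439296 + 170200\right) - 2564734 = 1609496 - 2564734 = -955238$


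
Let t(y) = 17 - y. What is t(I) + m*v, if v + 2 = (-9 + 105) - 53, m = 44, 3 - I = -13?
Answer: 1805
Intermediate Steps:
I = 16 (I = 3 - 1*(-13) = 3 + 13 = 16)
v = 41 (v = -2 + ((-9 + 105) - 53) = -2 + (96 - 53) = -2 + 43 = 41)
t(I) + m*v = (17 - 1*16) + 44*41 = (17 - 16) + 1804 = 1 + 1804 = 1805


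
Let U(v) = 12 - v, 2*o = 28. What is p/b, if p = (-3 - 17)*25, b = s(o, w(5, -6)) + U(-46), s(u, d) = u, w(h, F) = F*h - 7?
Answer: -125/18 ≈ -6.9444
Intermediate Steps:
w(h, F) = -7 + F*h
o = 14 (o = (½)*28 = 14)
b = 72 (b = 14 + (12 - 1*(-46)) = 14 + (12 + 46) = 14 + 58 = 72)
p = -500 (p = -20*25 = -500)
p/b = -500/72 = -500*1/72 = -125/18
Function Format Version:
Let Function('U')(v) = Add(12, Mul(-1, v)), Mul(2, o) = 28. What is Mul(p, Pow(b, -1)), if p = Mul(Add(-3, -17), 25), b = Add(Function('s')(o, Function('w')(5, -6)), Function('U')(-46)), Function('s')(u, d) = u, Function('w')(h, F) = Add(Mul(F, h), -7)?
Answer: Rational(-125, 18) ≈ -6.9444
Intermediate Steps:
Function('w')(h, F) = Add(-7, Mul(F, h))
o = 14 (o = Mul(Rational(1, 2), 28) = 14)
b = 72 (b = Add(14, Add(12, Mul(-1, -46))) = Add(14, Add(12, 46)) = Add(14, 58) = 72)
p = -500 (p = Mul(-20, 25) = -500)
Mul(p, Pow(b, -1)) = Mul(-500, Pow(72, -1)) = Mul(-500, Rational(1, 72)) = Rational(-125, 18)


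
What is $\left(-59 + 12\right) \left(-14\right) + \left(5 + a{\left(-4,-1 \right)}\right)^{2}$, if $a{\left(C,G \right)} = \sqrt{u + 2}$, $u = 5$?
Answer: $690 + 10 \sqrt{7} \approx 716.46$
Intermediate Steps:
$a{\left(C,G \right)} = \sqrt{7}$ ($a{\left(C,G \right)} = \sqrt{5 + 2} = \sqrt{7}$)
$\left(-59 + 12\right) \left(-14\right) + \left(5 + a{\left(-4,-1 \right)}\right)^{2} = \left(-59 + 12\right) \left(-14\right) + \left(5 + \sqrt{7}\right)^{2} = \left(-47\right) \left(-14\right) + \left(5 + \sqrt{7}\right)^{2} = 658 + \left(5 + \sqrt{7}\right)^{2}$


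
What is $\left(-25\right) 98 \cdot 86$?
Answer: $-210700$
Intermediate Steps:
$\left(-25\right) 98 \cdot 86 = \left(-2450\right) 86 = -210700$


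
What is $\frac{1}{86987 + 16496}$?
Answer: $\frac{1}{103483} \approx 9.6634 \cdot 10^{-6}$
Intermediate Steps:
$\frac{1}{86987 + 16496} = \frac{1}{103483}$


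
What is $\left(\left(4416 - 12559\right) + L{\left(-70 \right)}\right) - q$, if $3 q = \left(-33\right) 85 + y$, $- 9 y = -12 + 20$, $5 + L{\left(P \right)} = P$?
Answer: $- \frac{196633}{27} \approx -7282.7$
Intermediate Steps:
$L{\left(P \right)} = -5 + P$
$y = - \frac{8}{9}$ ($y = - \frac{-12 + 20}{9} = \left(- \frac{1}{9}\right) 8 = - \frac{8}{9} \approx -0.88889$)
$q = - \frac{25253}{27}$ ($q = \frac{\left(-33\right) 85 - \frac{8}{9}}{3} = \frac{-2805 - \frac{8}{9}}{3} = \frac{1}{3} \left(- \frac{25253}{9}\right) = - \frac{25253}{27} \approx -935.3$)
$\left(\left(4416 - 12559\right) + L{\left(-70 \right)}\right) - q = \left(\left(4416 - 12559\right) - 75\right) - - \frac{25253}{27} = \left(-8143 - 75\right) + \frac{25253}{27} = -8218 + \frac{25253}{27} = - \frac{196633}{27}$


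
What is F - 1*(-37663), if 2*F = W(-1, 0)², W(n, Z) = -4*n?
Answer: 37671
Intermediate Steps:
F = 8 (F = (-4*(-1))²/2 = (½)*4² = (½)*16 = 8)
F - 1*(-37663) = 8 - 1*(-37663) = 8 + 37663 = 37671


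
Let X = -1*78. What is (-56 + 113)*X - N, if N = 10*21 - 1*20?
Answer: -4636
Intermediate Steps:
X = -78
N = 190 (N = 210 - 20 = 190)
(-56 + 113)*X - N = (-56 + 113)*(-78) - 1*190 = 57*(-78) - 190 = -4446 - 190 = -4636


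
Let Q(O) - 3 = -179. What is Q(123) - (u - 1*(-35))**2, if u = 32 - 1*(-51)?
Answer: -14100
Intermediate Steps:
u = 83 (u = 32 + 51 = 83)
Q(O) = -176 (Q(O) = 3 - 179 = -176)
Q(123) - (u - 1*(-35))**2 = -176 - (83 - 1*(-35))**2 = -176 - (83 + 35)**2 = -176 - 1*118**2 = -176 - 1*13924 = -176 - 13924 = -14100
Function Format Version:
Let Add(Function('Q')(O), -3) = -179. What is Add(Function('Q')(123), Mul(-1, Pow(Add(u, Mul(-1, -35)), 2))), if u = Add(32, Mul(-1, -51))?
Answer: -14100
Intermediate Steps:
u = 83 (u = Add(32, 51) = 83)
Function('Q')(O) = -176 (Function('Q')(O) = Add(3, -179) = -176)
Add(Function('Q')(123), Mul(-1, Pow(Add(u, Mul(-1, -35)), 2))) = Add(-176, Mul(-1, Pow(Add(83, Mul(-1, -35)), 2))) = Add(-176, Mul(-1, Pow(Add(83, 35), 2))) = Add(-176, Mul(-1, Pow(118, 2))) = Add(-176, Mul(-1, 13924)) = Add(-176, -13924) = -14100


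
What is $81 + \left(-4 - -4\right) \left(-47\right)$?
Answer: $81$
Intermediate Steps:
$81 + \left(-4 - -4\right) \left(-47\right) = 81 + \left(-4 + 4\right) \left(-47\right) = 81 + 0 \left(-47\right) = 81 + 0 = 81$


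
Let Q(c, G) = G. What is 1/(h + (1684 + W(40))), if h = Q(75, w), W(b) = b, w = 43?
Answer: 1/1767 ≈ 0.00056593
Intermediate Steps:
h = 43
1/(h + (1684 + W(40))) = 1/(43 + (1684 + 40)) = 1/(43 + 1724) = 1/1767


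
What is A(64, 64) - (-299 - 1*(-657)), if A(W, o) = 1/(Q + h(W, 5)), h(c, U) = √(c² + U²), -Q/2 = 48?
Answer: -1824106/5095 - √4121/5095 ≈ -358.03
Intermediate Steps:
Q = -96 (Q = -2*48 = -96)
h(c, U) = √(U² + c²)
A(W, o) = 1/(-96 + √(25 + W²)) (A(W, o) = 1/(-96 + √(5² + W²)) = 1/(-96 + √(25 + W²)))
A(64, 64) - (-299 - 1*(-657)) = 1/(-96 + √(25 + 64²)) - (-299 - 1*(-657)) = 1/(-96 + √(25 + 4096)) - (-299 + 657) = 1/(-96 + √4121) - 1*358 = 1/(-96 + √4121) - 358 = -358 + 1/(-96 + √4121)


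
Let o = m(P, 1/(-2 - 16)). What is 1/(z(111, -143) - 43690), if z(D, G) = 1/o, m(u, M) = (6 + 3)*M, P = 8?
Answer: -1/43692 ≈ -2.2887e-5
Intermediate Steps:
m(u, M) = 9*M
o = -½ (o = 9/(-2 - 16) = 9/(-18) = 9*(-1/18) = -½ ≈ -0.50000)
z(D, G) = -2 (z(D, G) = 1/(-½) = -2)
1/(z(111, -143) - 43690) = 1/(-2 - 43690) = 1/(-43692) = -1/43692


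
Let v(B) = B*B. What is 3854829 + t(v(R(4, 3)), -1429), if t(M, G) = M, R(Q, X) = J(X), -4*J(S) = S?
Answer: 61677273/16 ≈ 3.8548e+6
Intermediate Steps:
J(S) = -S/4
R(Q, X) = -X/4
v(B) = B²
3854829 + t(v(R(4, 3)), -1429) = 3854829 + (-¼*3)² = 3854829 + (-¾)² = 3854829 + 9/16 = 61677273/16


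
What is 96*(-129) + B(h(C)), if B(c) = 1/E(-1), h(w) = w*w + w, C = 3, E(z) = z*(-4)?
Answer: -49535/4 ≈ -12384.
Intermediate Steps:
E(z) = -4*z
h(w) = w + w**2 (h(w) = w**2 + w = w + w**2)
B(c) = 1/4 (B(c) = 1/(-4*(-1)) = 1/4)
96*(-129) + B(h(C)) = 96*(-129) + 1/4 = -12384 + 1/4 = -49535/4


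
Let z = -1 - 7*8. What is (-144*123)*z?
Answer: 1009584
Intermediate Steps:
z = -57 (z = -1 - 56 = -57)
(-144*123)*z = -144*123*(-57) = -17712*(-57) = 1009584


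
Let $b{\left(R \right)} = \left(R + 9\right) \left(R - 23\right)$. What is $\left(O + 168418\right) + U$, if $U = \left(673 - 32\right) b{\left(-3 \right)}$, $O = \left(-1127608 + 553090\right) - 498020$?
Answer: $-1004116$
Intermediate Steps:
$O = -1072538$ ($O = -574518 - 498020 = -1072538$)
$b{\left(R \right)} = \left(-23 + R\right) \left(9 + R\right)$ ($b{\left(R \right)} = \left(9 + R\right) \left(-23 + R\right) = \left(-23 + R\right) \left(9 + R\right)$)
$U = -99996$ ($U = \left(673 - 32\right) \left(-207 + \left(-3\right)^{2} - -42\right) = 641 \left(-207 + 9 + 42\right) = 641 \left(-156\right) = -99996$)
$\left(O + 168418\right) + U = \left(-1072538 + 168418\right) - 99996 = -904120 - 99996 = -1004116$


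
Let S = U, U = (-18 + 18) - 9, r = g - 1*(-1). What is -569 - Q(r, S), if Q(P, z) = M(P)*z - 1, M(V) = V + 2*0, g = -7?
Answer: -622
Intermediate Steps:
r = -6 (r = -7 - 1*(-1) = -7 + 1 = -6)
M(V) = V (M(V) = V + 0 = V)
U = -9 (U = 0 - 9 = -9)
S = -9
Q(P, z) = -1 + P*z (Q(P, z) = P*z - 1 = -1 + P*z)
-569 - Q(r, S) = -569 - (-1 - 6*(-9)) = -569 - (-1 + 54) = -569 - 1*53 = -569 - 53 = -622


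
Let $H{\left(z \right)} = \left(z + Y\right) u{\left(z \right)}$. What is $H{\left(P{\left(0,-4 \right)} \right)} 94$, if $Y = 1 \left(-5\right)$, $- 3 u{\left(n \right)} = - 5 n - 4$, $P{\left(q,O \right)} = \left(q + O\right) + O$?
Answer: $14664$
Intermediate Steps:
$P{\left(q,O \right)} = q + 2 O$ ($P{\left(q,O \right)} = \left(O + q\right) + O = q + 2 O$)
$u{\left(n \right)} = \frac{4}{3} + \frac{5 n}{3}$ ($u{\left(n \right)} = - \frac{- 5 n - 4}{3} = - \frac{-4 - 5 n}{3} = \frac{4}{3} + \frac{5 n}{3}$)
$Y = -5$
$H{\left(z \right)} = \left(-5 + z\right) \left(\frac{4}{3} + \frac{5 z}{3}\right)$ ($H{\left(z \right)} = \left(z - 5\right) \left(\frac{4}{3} + \frac{5 z}{3}\right) = \left(-5 + z\right) \left(\frac{4}{3} + \frac{5 z}{3}\right)$)
$H{\left(P{\left(0,-4 \right)} \right)} 94 = \frac{\left(-5 + \left(0 + 2 \left(-4\right)\right)\right) \left(4 + 5 \left(0 + 2 \left(-4\right)\right)\right)}{3} \cdot 94 = \frac{\left(-5 + \left(0 - 8\right)\right) \left(4 + 5 \left(0 - 8\right)\right)}{3} \cdot 94 = \frac{\left(-5 - 8\right) \left(4 + 5 \left(-8\right)\right)}{3} \cdot 94 = \frac{1}{3} \left(-13\right) \left(4 - 40\right) 94 = \frac{1}{3} \left(-13\right) \left(-36\right) 94 = 156 \cdot 94 = 14664$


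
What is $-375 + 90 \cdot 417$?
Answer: $37155$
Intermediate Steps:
$-375 + 90 \cdot 417 = -375 + 37530 = 37155$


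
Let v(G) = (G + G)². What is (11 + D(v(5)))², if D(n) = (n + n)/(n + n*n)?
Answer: 1238769/10201 ≈ 121.44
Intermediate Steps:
v(G) = 4*G² (v(G) = (2*G)² = 4*G²)
D(n) = 2*n/(n + n²) (D(n) = (2*n)/(n + n²) = 2*n/(n + n²))
(11 + D(v(5)))² = (11 + 2/(1 + 4*5²))² = (11 + 2/(1 + 4*25))² = (11 + 2/(1 + 100))² = (11 + 2/101)² = (1113/101)² = 1238769/10201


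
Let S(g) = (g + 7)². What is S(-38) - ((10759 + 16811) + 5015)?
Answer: -31624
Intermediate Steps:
S(g) = (7 + g)²
S(-38) - ((10759 + 16811) + 5015) = (7 - 38)² - ((10759 + 16811) + 5015) = (-31)² - (27570 + 5015) = 961 - 1*32585 = 961 - 32585 = -31624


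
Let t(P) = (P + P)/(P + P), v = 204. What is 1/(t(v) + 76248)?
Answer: 1/76249 ≈ 1.3115e-5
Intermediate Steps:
t(P) = 1 (t(P) = (2*P)/((2*P)) = (2*P)*(1/(2*P)) = 1)
1/(t(v) + 76248) = 1/(1 + 76248) = 1/76249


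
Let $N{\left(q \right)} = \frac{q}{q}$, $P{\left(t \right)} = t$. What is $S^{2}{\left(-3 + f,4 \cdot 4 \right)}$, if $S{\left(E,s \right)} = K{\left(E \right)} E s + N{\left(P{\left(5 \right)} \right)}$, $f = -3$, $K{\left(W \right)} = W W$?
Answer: $11937025$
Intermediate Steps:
$K{\left(W \right)} = W^{2}$
$N{\left(q \right)} = 1$
$S{\left(E,s \right)} = 1 + s E^{3}$ ($S{\left(E,s \right)} = E^{2} E s + 1 = E^{3} s + 1 = s E^{3} + 1 = 1 + s E^{3}$)
$S^{2}{\left(-3 + f,4 \cdot 4 \right)} = \left(1 + 4 \cdot 4 \left(-3 - 3\right)^{3}\right)^{2} = \left(1 + 16 \left(-6\right)^{3}\right)^{2} = \left(1 + 16 \left(-216\right)\right)^{2} = \left(1 - 3456\right)^{2} = \left(-3455\right)^{2} = 11937025$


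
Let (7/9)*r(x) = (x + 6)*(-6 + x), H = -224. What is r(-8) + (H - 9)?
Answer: -197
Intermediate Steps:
r(x) = 9*(-6 + x)*(6 + x)/7 (r(x) = 9*((x + 6)*(-6 + x))/7 = 9*((6 + x)*(-6 + x))/7 = 9*((-6 + x)*(6 + x))/7 = 9*(-6 + x)*(6 + x)/7)
r(-8) + (H - 9) = (-324/7 + (9/7)*(-8)**2) + (-224 - 9) = (-324/7 + (9/7)*64) - 233 = (-324/7 + 576/7) - 233 = 36 - 233 = -197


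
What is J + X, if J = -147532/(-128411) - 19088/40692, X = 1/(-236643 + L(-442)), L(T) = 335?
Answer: 209855733508049/308695072439724 ≈ 0.67982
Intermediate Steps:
X = -1/236308 (X = 1/(-236643 + 335) = 1/(-236308) = -1/236308 ≈ -4.2318e-6)
J = 888065744/1306325103 (J = -147532*(-1/128411) - 19088*1/40692 = 147532/128411 - 4772/10173 = 888065744/1306325103 ≈ 0.67982)
J + X = 888065744/1306325103 - 1/236308 = 209855733508049/308695072439724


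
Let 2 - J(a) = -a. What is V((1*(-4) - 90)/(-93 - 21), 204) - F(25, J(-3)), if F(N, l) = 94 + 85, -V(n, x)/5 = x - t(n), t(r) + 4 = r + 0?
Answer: -69248/57 ≈ -1214.9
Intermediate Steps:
J(a) = 2 + a (J(a) = 2 - (-1)*a = 2 + a)
t(r) = -4 + r (t(r) = -4 + (r + 0) = -4 + r)
V(n, x) = -20 - 5*x + 5*n (V(n, x) = -5*(x - (-4 + n)) = -5*(x + (4 - n)) = -5*(4 + x - n) = -20 - 5*x + 5*n)
F(N, l) = 179
V((1*(-4) - 90)/(-93 - 21), 204) - F(25, J(-3)) = (-20 - 5*204 + 5*((1*(-4) - 90)/(-93 - 21))) - 1*179 = (-20 - 1020 + 5*((-4 - 90)/(-114))) - 179 = (-20 - 1020 + 5*(-94*(-1/114))) - 179 = (-20 - 1020 + 5*(47/57)) - 179 = (-20 - 1020 + 235/57) - 179 = -59045/57 - 179 = -69248/57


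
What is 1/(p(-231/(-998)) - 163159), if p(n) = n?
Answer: -998/162832451 ≈ -6.1290e-6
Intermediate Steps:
1/(p(-231/(-998)) - 163159) = 1/(-231/(-998) - 163159) = 1/(-231*(-1/998) - 163159) = 1/(231/998 - 163159) = 1/(-162832451/998) = -998/162832451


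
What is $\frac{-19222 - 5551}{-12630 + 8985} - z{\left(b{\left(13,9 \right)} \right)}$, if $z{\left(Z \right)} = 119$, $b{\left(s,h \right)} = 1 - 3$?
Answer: $- \frac{408982}{3645} \approx -112.2$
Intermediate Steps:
$b{\left(s,h \right)} = -2$ ($b{\left(s,h \right)} = 1 - 3 = -2$)
$\frac{-19222 - 5551}{-12630 + 8985} - z{\left(b{\left(13,9 \right)} \right)} = \frac{-19222 - 5551}{-12630 + 8985} - 119 = - \frac{24773}{-3645} - 119 = \left(-24773\right) \left(- \frac{1}{3645}\right) - 119 = \frac{24773}{3645} - 119 = - \frac{408982}{3645}$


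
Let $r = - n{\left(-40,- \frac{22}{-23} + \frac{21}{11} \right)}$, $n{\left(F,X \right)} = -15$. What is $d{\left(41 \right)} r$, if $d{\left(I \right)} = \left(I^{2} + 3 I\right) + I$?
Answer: $27675$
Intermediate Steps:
$r = 15$ ($r = \left(-1\right) \left(-15\right) = 15$)
$d{\left(I \right)} = I^{2} + 4 I$
$d{\left(41 \right)} r = 41 \left(4 + 41\right) 15 = 41 \cdot 45 \cdot 15 = 1845 \cdot 15 = 27675$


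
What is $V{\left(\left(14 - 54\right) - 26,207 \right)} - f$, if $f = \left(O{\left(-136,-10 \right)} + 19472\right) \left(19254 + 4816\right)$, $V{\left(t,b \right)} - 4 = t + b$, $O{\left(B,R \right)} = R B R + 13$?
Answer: $-141651805$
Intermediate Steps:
$O{\left(B,R \right)} = 13 + B R^{2}$ ($O{\left(B,R \right)} = B R R + 13 = B R^{2} + 13 = 13 + B R^{2}$)
$V{\left(t,b \right)} = 4 + b + t$ ($V{\left(t,b \right)} = 4 + \left(t + b\right) = 4 + \left(b + t\right) = 4 + b + t$)
$f = 141651950$ ($f = \left(\left(13 - 136 \left(-10\right)^{2}\right) + 19472\right) \left(19254 + 4816\right) = \left(\left(13 - 13600\right) + 19472\right) 24070 = \left(-13587 + 19472\right) 24070 = 5885 \cdot 24070 = 141651950$)
$V{\left(\left(14 - 54\right) - 26,207 \right)} - f = \left(4 + 207 + \left(\left(14 - 54\right) - 26\right)\right) - 141651950 = \left(4 + 207 - 66\right) - 141651950 = 145 - 141651950 = -141651805$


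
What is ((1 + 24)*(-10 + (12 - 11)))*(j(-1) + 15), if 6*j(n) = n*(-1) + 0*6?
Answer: -6825/2 ≈ -3412.5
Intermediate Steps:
j(n) = -n/6 (j(n) = (n*(-1) + 0*6)/6 = (-n + 0)/6 = (-n)/6 = -n/6)
((1 + 24)*(-10 + (12 - 11)))*(j(-1) + 15) = ((1 + 24)*(-10 + (12 - 11)))*(-⅙*(-1) + 15) = (25*(-10 + 1))*(⅙ + 15) = (25*(-9))*(91/6) = -225*91/6 = -6825/2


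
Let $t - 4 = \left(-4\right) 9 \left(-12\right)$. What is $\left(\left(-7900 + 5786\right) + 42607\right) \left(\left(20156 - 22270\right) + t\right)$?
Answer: $-67947254$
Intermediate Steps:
$t = 436$ ($t = 4 + \left(-4\right) 9 \left(-12\right) = 4 - -432 = 4 + 432 = 436$)
$\left(\left(-7900 + 5786\right) + 42607\right) \left(\left(20156 - 22270\right) + t\right) = \left(\left(-7900 + 5786\right) + 42607\right) \left(\left(20156 - 22270\right) + 436\right) = \left(-2114 + 42607\right) \left(-2114 + 436\right) = 40493 \left(-1678\right) = -67947254$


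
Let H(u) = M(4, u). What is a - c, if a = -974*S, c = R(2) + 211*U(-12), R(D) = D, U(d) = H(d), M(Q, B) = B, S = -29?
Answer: 30776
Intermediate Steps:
H(u) = u
U(d) = d
c = -2530 (c = 2 + 211*(-12) = 2 - 2532 = -2530)
a = 28246 (a = -974*(-29) = 28246)
a - c = 28246 - 1*(-2530) = 28246 + 2530 = 30776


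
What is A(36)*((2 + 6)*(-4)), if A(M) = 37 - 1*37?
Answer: 0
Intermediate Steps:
A(M) = 0 (A(M) = 37 - 37 = 0)
A(36)*((2 + 6)*(-4)) = 0*((2 + 6)*(-4)) = 0*(8*(-4)) = 0*(-32) = 0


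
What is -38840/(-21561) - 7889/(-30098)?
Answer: 1339101049/648942978 ≈ 2.0635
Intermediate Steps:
-38840/(-21561) - 7889/(-30098) = -38840*(-1/21561) - 7889*(-1/30098) = 38840/21561 + 7889/30098 = 1339101049/648942978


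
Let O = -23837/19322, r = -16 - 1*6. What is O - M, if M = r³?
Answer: 205716819/19322 ≈ 10647.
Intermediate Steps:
r = -22 (r = -16 - 6 = -22)
O = -23837/19322 (O = -23837*1/19322 = -23837/19322 ≈ -1.2337)
M = -10648 (M = (-22)³ = -10648)
O - M = -23837/19322 - 1*(-10648) = -23837/19322 + 10648 = 205716819/19322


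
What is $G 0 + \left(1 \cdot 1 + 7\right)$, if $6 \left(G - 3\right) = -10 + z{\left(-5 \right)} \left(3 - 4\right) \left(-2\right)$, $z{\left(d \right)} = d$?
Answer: $8$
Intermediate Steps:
$G = - \frac{1}{3}$ ($G = 3 + \frac{-10 - 5 \left(3 - 4\right) \left(-2\right)}{6} = 3 + \frac{-10 - 5 \left(\left(-1\right) \left(-2\right)\right)}{6} = 3 + \frac{-10 - 10}{6} = 3 + \frac{1}{6} \left(-20\right) = 3 - \frac{10}{3} = - \frac{1}{3} \approx -0.33333$)
$G 0 + \left(1 \cdot 1 + 7\right) = \left(- \frac{1}{3}\right) 0 + \left(1 \cdot 1 + 7\right) = 0 + \left(1 + 7\right) = 0 + 8 = 8$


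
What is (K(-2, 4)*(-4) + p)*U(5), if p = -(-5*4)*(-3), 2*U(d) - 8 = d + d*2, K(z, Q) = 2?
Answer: -782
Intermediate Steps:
U(d) = 4 + 3*d/2 (U(d) = 4 + (d + d*2)/2 = 4 + (d + 2*d)/2 = 4 + (3*d)/2 = 4 + 3*d/2)
p = -60 (p = -(-20)*(-3) = -1*60 = -60)
(K(-2, 4)*(-4) + p)*U(5) = (2*(-4) - 60)*(4 + (3/2)*5) = (-8 - 60)*(4 + 15/2) = -68*23/2 = -782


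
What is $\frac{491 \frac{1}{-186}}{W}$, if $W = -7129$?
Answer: $\frac{491}{1325994} \approx 0.00037029$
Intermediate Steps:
$\frac{491 \frac{1}{-186}}{W} = \frac{491 \frac{1}{-186}}{-7129} = 491 \left(- \frac{1}{186}\right) \left(- \frac{1}{7129}\right) = \left(- \frac{491}{186}\right) \left(- \frac{1}{7129}\right) = \frac{491}{1325994}$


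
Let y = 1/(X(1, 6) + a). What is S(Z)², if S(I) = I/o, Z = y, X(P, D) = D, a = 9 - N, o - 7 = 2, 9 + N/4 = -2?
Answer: 1/281961 ≈ 3.5466e-6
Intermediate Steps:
N = -44 (N = -36 + 4*(-2) = -36 - 8 = -44)
o = 9 (o = 7 + 2 = 9)
a = 53 (a = 9 - 1*(-44) = 9 + 44 = 53)
y = 1/59 (y = 1/(6 + 53) = 1/59 ≈ 0.016949)
Z = 1/59 ≈ 0.016949
S(I) = I/9
S(Z)² = ((⅑)*(1/59))² = (1/531)² = 1/281961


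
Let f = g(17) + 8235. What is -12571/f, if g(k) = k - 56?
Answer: -12571/8196 ≈ -1.5338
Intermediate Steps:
g(k) = -56 + k
f = 8196 (f = (-56 + 17) + 8235 = -39 + 8235 = 8196)
-12571/f = -12571/8196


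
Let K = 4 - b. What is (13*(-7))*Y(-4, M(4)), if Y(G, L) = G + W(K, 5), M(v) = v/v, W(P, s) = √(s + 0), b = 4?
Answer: 364 - 91*√5 ≈ 160.52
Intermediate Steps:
K = 0 (K = 4 - 1*4 = 4 - 4 = 0)
W(P, s) = √s
M(v) = 1
Y(G, L) = G + √5
(13*(-7))*Y(-4, M(4)) = (13*(-7))*(-4 + √5) = -91*(-4 + √5) = 364 - 91*√5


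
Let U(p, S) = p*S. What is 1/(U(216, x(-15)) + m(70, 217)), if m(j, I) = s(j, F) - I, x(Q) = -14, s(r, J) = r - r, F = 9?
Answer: -1/3241 ≈ -0.00030855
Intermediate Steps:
s(r, J) = 0
m(j, I) = -I (m(j, I) = 0 - I = -I)
U(p, S) = S*p
1/(U(216, x(-15)) + m(70, 217)) = 1/(-14*216 - 1*217) = 1/(-3024 - 217) = 1/(-3241) = -1/3241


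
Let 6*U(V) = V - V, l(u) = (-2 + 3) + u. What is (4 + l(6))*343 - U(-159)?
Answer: 3773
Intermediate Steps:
l(u) = 1 + u
U(V) = 0 (U(V) = (V - V)/6 = (1/6)*0 = 0)
(4 + l(6))*343 - U(-159) = (4 + (1 + 6))*343 - 1*0 = (4 + 7)*343 + 0 = 11*343 + 0 = 3773 + 0 = 3773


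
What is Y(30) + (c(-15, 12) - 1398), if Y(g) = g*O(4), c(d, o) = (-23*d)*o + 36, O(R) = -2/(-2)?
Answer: 2808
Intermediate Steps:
O(R) = 1 (O(R) = -2*(-½) = 1)
c(d, o) = 36 - 23*d*o (c(d, o) = -23*d*o + 36 = 36 - 23*d*o)
Y(g) = g (Y(g) = g*1 = g)
Y(30) + (c(-15, 12) - 1398) = 30 + ((36 - 23*(-15)*12) - 1398) = 30 + ((36 + 4140) - 1398) = 30 + (4176 - 1398) = 30 + 2778 = 2808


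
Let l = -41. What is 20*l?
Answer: -820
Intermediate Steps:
20*l = 20*(-41) = -820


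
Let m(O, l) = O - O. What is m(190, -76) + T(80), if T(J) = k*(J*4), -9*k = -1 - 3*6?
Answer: 6080/9 ≈ 675.56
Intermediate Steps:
m(O, l) = 0
k = 19/9 (k = -(-1 - 3*6)/9 = -(-1 - 18)/9 = -1/9*(-19) = 19/9 ≈ 2.1111)
T(J) = 76*J/9 (T(J) = 19*(J*4)/9 = 19*(4*J)/9 = 76*J/9)
m(190, -76) + T(80) = 0 + (76/9)*80 = 0 + 6080/9 = 6080/9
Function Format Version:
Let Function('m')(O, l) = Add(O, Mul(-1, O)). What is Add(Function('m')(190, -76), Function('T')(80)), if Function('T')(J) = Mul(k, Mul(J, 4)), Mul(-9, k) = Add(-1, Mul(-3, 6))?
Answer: Rational(6080, 9) ≈ 675.56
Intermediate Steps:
Function('m')(O, l) = 0
k = Rational(19, 9) (k = Mul(Rational(-1, 9), Add(-1, Mul(-3, 6))) = Mul(Rational(-1, 9), Add(-1, -18)) = Mul(Rational(-1, 9), -19) = Rational(19, 9) ≈ 2.1111)
Function('T')(J) = Mul(Rational(76, 9), J) (Function('T')(J) = Mul(Rational(19, 9), Mul(J, 4)) = Mul(Rational(19, 9), Mul(4, J)) = Mul(Rational(76, 9), J))
Add(Function('m')(190, -76), Function('T')(80)) = Add(0, Mul(Rational(76, 9), 80)) = Add(0, Rational(6080, 9)) = Rational(6080, 9)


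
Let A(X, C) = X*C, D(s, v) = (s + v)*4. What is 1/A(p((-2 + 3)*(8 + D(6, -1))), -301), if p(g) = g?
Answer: -1/8428 ≈ -0.00011865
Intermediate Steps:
D(s, v) = 4*s + 4*v
A(X, C) = C*X
1/A(p((-2 + 3)*(8 + D(6, -1))), -301) = 1/(-301*(-2 + 3)*(8 + (4*6 + 4*(-1)))) = 1/(-301*(8 + (24 - 4))) = 1/(-301*(8 + 20)) = 1/(-301*28) = 1/(-8428) = -1/8428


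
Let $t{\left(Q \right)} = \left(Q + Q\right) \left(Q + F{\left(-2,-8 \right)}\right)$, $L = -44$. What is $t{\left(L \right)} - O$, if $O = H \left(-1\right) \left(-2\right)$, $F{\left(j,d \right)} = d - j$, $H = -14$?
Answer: $4428$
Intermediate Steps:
$t{\left(Q \right)} = 2 Q \left(-6 + Q\right)$ ($t{\left(Q \right)} = \left(Q + Q\right) \left(Q - 6\right) = 2 Q \left(Q + \left(-8 + 2\right)\right) = 2 Q \left(Q - 6\right) = 2 Q \left(-6 + Q\right)$)
$O = -28$ ($O = \left(-14\right) \left(-1\right) \left(-2\right) = 14 \left(-2\right) = -28$)
$t{\left(L \right)} - O = 2 \left(-44\right) \left(-6 - 44\right) - -28 = 2 \left(-44\right) \left(-50\right) + 28 = 4400 + 28 = 4428$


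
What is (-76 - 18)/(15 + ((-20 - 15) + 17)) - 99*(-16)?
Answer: 4846/3 ≈ 1615.3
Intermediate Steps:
(-76 - 18)/(15 + ((-20 - 15) + 17)) - 99*(-16) = -94/(15 + (-35 + 17)) + 1584 = -94/(15 - 18) + 1584 = -94/(-3) + 1584 = -94*(-⅓) + 1584 = 94/3 + 1584 = 4846/3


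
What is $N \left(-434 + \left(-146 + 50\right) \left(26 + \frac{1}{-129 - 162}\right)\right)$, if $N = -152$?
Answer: $\frac{43195056}{97} \approx 4.4531 \cdot 10^{5}$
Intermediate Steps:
$N \left(-434 + \left(-146 + 50\right) \left(26 + \frac{1}{-129 - 162}\right)\right) = - 152 \left(-434 + \left(-146 + 50\right) \left(26 + \frac{1}{-129 - 162}\right)\right) = - 152 \left(-434 - 96 \left(26 + \frac{1}{-291}\right)\right) = - 152 \left(-434 - 96 \left(26 - \frac{1}{291}\right)\right) = - 152 \left(-434 - \frac{242080}{97}\right) = \left(-152\right) \left(- \frac{284178}{97}\right) = \frac{43195056}{97}$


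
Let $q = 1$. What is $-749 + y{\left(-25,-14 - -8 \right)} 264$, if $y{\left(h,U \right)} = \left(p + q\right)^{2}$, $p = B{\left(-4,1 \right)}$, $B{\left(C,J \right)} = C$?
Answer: $1627$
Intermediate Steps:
$p = -4$
$y{\left(h,U \right)} = 9$ ($y{\left(h,U \right)} = \left(-4 + 1\right)^{2} = \left(-3\right)^{2} = 9$)
$-749 + y{\left(-25,-14 - -8 \right)} 264 = -749 + 9 \cdot 264 = -749 + 2376 = 1627$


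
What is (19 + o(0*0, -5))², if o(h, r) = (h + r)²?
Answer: 1936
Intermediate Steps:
(19 + o(0*0, -5))² = (19 + (0*0 - 5)²)² = (19 + (0 - 5)²)² = (19 + (-5)²)² = (19 + 25)² = 44² = 1936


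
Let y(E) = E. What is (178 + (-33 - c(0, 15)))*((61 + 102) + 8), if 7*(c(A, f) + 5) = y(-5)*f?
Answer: 192375/7 ≈ 27482.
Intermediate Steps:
c(A, f) = -5 - 5*f/7 (c(A, f) = -5 + (-5*f)/7 = -5 - 5*f/7)
(178 + (-33 - c(0, 15)))*((61 + 102) + 8) = (178 + (-33 - (-5 - 5/7*15)))*((61 + 102) + 8) = (178 + (-33 - (-5 - 75/7)))*(163 + 8) = (178 + (-33 - 1*(-110/7)))*171 = (178 + (-33 + 110/7))*171 = (178 - 121/7)*171 = (1125/7)*171 = 192375/7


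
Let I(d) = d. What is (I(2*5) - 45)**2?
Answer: 1225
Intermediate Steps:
(I(2*5) - 45)**2 = (2*5 - 45)**2 = (10 - 45)**2 = (-35)**2 = 1225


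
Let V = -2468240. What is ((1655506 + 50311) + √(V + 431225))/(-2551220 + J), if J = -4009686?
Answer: -1705817/6560906 - 3*I*√226335/6560906 ≈ -0.26 - 0.00021754*I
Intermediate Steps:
((1655506 + 50311) + √(V + 431225))/(-2551220 + J) = ((1655506 + 50311) + √(-2468240 + 431225))/(-2551220 - 4009686) = (1705817 + √(-2037015))/(-6560906) = (1705817 + 3*I*√226335)*(-1/6560906) = -1705817/6560906 - 3*I*√226335/6560906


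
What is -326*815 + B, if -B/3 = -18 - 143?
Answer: -265207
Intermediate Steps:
B = 483 (B = -3*(-18 - 143) = -3*(-161) = 483)
-326*815 + B = -326*815 + 483 = -265690 + 483 = -265207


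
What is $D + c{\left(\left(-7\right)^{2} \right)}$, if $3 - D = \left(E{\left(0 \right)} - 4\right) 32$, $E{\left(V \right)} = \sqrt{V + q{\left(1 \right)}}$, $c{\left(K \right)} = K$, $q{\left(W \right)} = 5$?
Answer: $180 - 32 \sqrt{5} \approx 108.45$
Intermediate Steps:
$E{\left(V \right)} = \sqrt{5 + V}$ ($E{\left(V \right)} = \sqrt{V + 5} = \sqrt{5 + V}$)
$D = 131 - 32 \sqrt{5}$ ($D = 3 - \left(\sqrt{5 + 0} - 4\right) 32 = 3 - \left(\sqrt{5} - 4\right) 32 = 3 - \left(-4 + \sqrt{5}\right) 32 = 3 - \left(-128 + 32 \sqrt{5}\right) = 3 + \left(128 - 32 \sqrt{5}\right) = 131 - 32 \sqrt{5} \approx 59.446$)
$D + c{\left(\left(-7\right)^{2} \right)} = \left(131 - 32 \sqrt{5}\right) + \left(-7\right)^{2} = \left(131 - 32 \sqrt{5}\right) + 49 = 180 - 32 \sqrt{5}$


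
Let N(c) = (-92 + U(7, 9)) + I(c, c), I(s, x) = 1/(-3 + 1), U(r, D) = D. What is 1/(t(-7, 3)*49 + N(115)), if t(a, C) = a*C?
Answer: -2/2225 ≈ -0.00089888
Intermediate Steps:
t(a, C) = C*a
I(s, x) = -½ (I(s, x) = 1/(-2) = -½)
N(c) = -167/2 (N(c) = (-92 + 9) - ½ = -83 - ½ = -167/2)
1/(t(-7, 3)*49 + N(115)) = 1/((3*(-7))*49 - 167/2) = 1/(-21*49 - 167/2) = 1/(-1029 - 167/2) = 1/(-2225/2) = -2/2225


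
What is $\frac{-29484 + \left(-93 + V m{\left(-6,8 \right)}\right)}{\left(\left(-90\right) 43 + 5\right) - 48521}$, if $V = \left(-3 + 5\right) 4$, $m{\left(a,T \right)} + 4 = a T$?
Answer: $\frac{29993}{52386} \approx 0.57254$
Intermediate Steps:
$m{\left(a,T \right)} = -4 + T a$ ($m{\left(a,T \right)} = -4 + a T = -4 + T a$)
$V = 8$ ($V = 2 \cdot 4 = 8$)
$\frac{-29484 + \left(-93 + V m{\left(-6,8 \right)}\right)}{\left(\left(-90\right) 43 + 5\right) - 48521} = \frac{-29484 + \left(-93 + 8 \left(-4 + 8 \left(-6\right)\right)\right)}{\left(\left(-90\right) 43 + 5\right) - 48521} = \frac{-29484 + \left(-93 + 8 \left(-4 - 48\right)\right)}{\left(-3870 + 5\right) - 48521} = \frac{-29484 + \left(-93 + 8 \left(-52\right)\right)}{-3865 - 48521} = \frac{-29484 - 509}{-52386} = \left(-29484 - 509\right) \left(- \frac{1}{52386}\right) = \left(-29993\right) \left(- \frac{1}{52386}\right) = \frac{29993}{52386}$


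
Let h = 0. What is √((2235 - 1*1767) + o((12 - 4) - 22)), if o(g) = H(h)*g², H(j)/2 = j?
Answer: 6*√13 ≈ 21.633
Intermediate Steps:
H(j) = 2*j
o(g) = 0 (o(g) = (2*0)*g² = 0*g² = 0)
√((2235 - 1*1767) + o((12 - 4) - 22)) = √((2235 - 1*1767) + 0) = √((2235 - 1767) + 0) = √(468 + 0) = √468 = 6*√13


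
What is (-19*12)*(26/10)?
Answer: -2964/5 ≈ -592.80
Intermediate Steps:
(-19*12)*(26/10) = -5928/10 = -228*13/5 = -2964/5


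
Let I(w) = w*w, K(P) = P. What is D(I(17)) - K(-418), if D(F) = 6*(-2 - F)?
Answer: -1328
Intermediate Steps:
I(w) = w²
D(F) = -12 - 6*F
D(I(17)) - K(-418) = (-12 - 6*17²) - 1*(-418) = (-12 - 6*289) + 418 = (-12 - 1734) + 418 = -1746 + 418 = -1328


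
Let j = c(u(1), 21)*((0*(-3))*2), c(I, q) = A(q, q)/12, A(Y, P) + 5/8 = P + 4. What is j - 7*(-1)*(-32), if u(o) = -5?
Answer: -224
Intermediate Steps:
A(Y, P) = 27/8 + P (A(Y, P) = -5/8 + (P + 4) = -5/8 + (4 + P) = 27/8 + P)
c(I, q) = 9/32 + q/12 (c(I, q) = (27/8 + q)/12 = (27/8 + q)*(1/12) = 9/32 + q/12)
j = 0 (j = (9/32 + (1/12)*21)*((0*(-3))*2) = (9/32 + 7/4)*(0*2) = (65/32)*0 = 0)
j - 7*(-1)*(-32) = 0 - 7*(-1)*(-32) = 0 + 7*(-32) = 0 - 224 = -224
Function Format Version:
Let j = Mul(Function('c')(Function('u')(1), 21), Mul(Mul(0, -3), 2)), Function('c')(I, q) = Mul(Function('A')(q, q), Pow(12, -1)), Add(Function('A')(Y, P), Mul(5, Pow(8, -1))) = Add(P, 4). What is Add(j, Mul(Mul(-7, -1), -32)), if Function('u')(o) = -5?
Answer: -224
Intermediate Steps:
Function('A')(Y, P) = Add(Rational(27, 8), P) (Function('A')(Y, P) = Add(Rational(-5, 8), Add(P, 4)) = Add(Rational(-5, 8), Add(4, P)) = Add(Rational(27, 8), P))
Function('c')(I, q) = Add(Rational(9, 32), Mul(Rational(1, 12), q)) (Function('c')(I, q) = Mul(Add(Rational(27, 8), q), Pow(12, -1)) = Mul(Add(Rational(27, 8), q), Rational(1, 12)) = Add(Rational(9, 32), Mul(Rational(1, 12), q)))
j = 0 (j = Mul(Add(Rational(9, 32), Mul(Rational(1, 12), 21)), Mul(Mul(0, -3), 2)) = Mul(Add(Rational(9, 32), Rational(7, 4)), Mul(0, 2)) = Mul(Rational(65, 32), 0) = 0)
Add(j, Mul(Mul(-7, -1), -32)) = Add(0, Mul(Mul(-7, -1), -32)) = Add(0, Mul(7, -32)) = Add(0, -224) = -224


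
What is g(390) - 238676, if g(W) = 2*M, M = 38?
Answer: -238600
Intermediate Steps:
g(W) = 76 (g(W) = 2*38 = 76)
g(390) - 238676 = 76 - 238676 = -238600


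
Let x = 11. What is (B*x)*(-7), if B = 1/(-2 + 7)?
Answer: -77/5 ≈ -15.400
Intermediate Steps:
B = ⅕ (B = 1/5 = ⅕ ≈ 0.20000)
(B*x)*(-7) = ((⅕)*11)*(-7) = (11/5)*(-7) = -77/5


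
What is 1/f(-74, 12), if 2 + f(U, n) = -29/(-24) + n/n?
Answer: 24/5 ≈ 4.8000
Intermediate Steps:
f(U, n) = 5/24 (f(U, n) = -2 + (-29/(-24) + n/n) = -2 + (-29*(-1/24) + 1) = -2 + (29/24 + 1) = -2 + 53/24 = 5/24)
1/f(-74, 12) = 1/(5/24) = 24/5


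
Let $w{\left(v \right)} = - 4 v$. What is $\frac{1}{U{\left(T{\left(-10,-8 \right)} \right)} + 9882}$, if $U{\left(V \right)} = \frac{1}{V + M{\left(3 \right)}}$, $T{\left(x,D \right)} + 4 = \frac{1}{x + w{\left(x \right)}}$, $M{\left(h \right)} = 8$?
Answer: $\frac{121}{1195752} \approx 0.00010119$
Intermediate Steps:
$T{\left(x,D \right)} = -4 - \frac{1}{3 x}$ ($T{\left(x,D \right)} = -4 + \frac{1}{x - 4 x} = -4 + \frac{1}{\left(-3\right) x} = -4 - \frac{1}{3 x}$)
$U{\left(V \right)} = \frac{1}{8 + V}$ ($U{\left(V \right)} = \frac{1}{V + 8} = \frac{1}{8 + V}$)
$\frac{1}{U{\left(T{\left(-10,-8 \right)} \right)} + 9882} = \frac{1}{\frac{1}{8 - \left(4 + \frac{1}{3 \left(-10\right)}\right)} + 9882} = \frac{1}{\frac{1}{8 - \frac{119}{30}} + 9882} = \frac{1}{\frac{1}{\frac{121}{30}} + 9882} = \frac{1}{\frac{30}{121} + 9882} = \frac{1}{\frac{1195752}{121}} = \frac{121}{1195752}$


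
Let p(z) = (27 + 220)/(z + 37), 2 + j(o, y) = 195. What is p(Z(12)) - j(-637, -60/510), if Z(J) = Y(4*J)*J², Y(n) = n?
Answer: -1340910/6949 ≈ -192.96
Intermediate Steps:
Z(J) = 4*J³ (Z(J) = (4*J)*J² = 4*J³)
j(o, y) = 193 (j(o, y) = -2 + 195 = 193)
p(z) = 247/(37 + z)
p(Z(12)) - j(-637, -60/510) = 247/(37 + 4*12³) - 1*193 = 247/(37 + 4*1728) - 193 = 247/(37 + 6912) - 193 = 247/6949 - 193 = -1340910/6949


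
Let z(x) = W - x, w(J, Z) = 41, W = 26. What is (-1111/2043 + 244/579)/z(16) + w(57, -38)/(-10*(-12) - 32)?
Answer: 78707899/173491560 ≈ 0.45367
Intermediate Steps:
z(x) = 26 - x
(-1111/2043 + 244/579)/z(16) + w(57, -38)/(-10*(-12) - 32) = (-1111/2043 + 244/579)/(26 - 1*16) + 41/(-10*(-12) - 32) = (-1111*1/2043 + 244*(1/579))/(26 - 16) + 41/(120 - 32) = (-1111/2043 + 244/579)/10 + 41/88 = -48259/394299*1/10 + 41*(1/88) = -48259/3942990 + 41/88 = 78707899/173491560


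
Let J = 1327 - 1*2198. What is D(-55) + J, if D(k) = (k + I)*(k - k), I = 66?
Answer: -871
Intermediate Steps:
D(k) = 0 (D(k) = (k + 66)*(k - k) = (66 + k)*0 = 0)
J = -871 (J = 1327 - 2198 = -871)
D(-55) + J = 0 - 871 = -871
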